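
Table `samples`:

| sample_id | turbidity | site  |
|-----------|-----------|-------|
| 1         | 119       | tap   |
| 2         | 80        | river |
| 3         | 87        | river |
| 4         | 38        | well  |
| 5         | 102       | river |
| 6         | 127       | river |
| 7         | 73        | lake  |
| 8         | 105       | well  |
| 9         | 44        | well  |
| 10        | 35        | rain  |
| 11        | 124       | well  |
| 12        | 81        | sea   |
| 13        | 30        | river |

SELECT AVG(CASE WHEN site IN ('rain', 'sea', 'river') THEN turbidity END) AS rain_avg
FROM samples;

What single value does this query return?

77.4285714286

sample_id=1: ✗
sample_id=2: ✓ → 80
sample_id=3: ✓ → 87
sample_id=4: ✗
sample_id=5: ✓ → 102
sample_id=6: ✓ → 127
sample_id=7: ✗
sample_id=8: ✗
sample_id=9: ✗
sample_id=10: ✓ → 35
sample_id=11: ✗
sample_id=12: ✓ → 81
sample_id=13: ✓ → 30
rain_avg = (80 + 87 + 102 + 127 + 35 + 81 + 30) / 7 = 77.4285714286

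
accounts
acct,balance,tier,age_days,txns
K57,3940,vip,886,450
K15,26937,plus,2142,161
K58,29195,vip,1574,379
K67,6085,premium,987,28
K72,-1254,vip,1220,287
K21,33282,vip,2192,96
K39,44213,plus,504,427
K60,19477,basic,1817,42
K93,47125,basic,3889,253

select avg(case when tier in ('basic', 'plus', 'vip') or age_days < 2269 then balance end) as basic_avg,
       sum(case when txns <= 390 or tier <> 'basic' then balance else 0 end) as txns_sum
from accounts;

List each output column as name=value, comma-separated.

basic_avg=23222.2222222222, txns_sum=209000

[basic_avg: tier in ('basic', 'plus', 'vip') or age_days < 2269]
acct=K57: ✓ → 3940
acct=K15: ✓ → 26937
acct=K58: ✓ → 29195
acct=K67: ✓ → 6085
acct=K72: ✓ → -1254
acct=K21: ✓ → 33282
acct=K39: ✓ → 44213
acct=K60: ✓ → 19477
acct=K93: ✓ → 47125
basic_avg = (3940 + 26937 + 29195 + 6085 + -1254 + 33282 + 44213 + 19477 + 47125) / 9 = 23222.2222222222
—
[txns_sum: txns <= 390 or tier <> 'basic']
acct=K57: ✓ → 3940
acct=K15: ✓ → 26937
acct=K58: ✓ → 29195
acct=K67: ✓ → 6085
acct=K72: ✓ → -1254
acct=K21: ✓ → 33282
acct=K39: ✓ → 44213
acct=K60: ✓ → 19477
acct=K93: ✓ → 47125
txns_sum = 3940 + 26937 + 29195 + 6085 + -1254 + 33282 + 44213 + 19477 + 47125 = 209000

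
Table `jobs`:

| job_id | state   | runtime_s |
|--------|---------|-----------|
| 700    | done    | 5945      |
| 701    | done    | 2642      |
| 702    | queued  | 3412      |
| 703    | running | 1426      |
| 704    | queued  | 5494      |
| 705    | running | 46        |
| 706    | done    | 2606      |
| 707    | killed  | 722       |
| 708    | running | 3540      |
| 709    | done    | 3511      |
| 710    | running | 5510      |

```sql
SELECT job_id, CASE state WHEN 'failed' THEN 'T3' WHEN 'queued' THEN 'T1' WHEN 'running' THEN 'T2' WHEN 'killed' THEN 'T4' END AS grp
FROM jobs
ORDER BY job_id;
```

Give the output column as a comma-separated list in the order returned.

NULL, NULL, T1, T2, T1, T2, NULL, T4, T2, NULL, T2

job_id=700: (no match → NULL) → NULL
job_id=701: (no match → NULL) → NULL
job_id=702: state='queued' → T1
job_id=703: state='running' → T2
job_id=704: state='queued' → T1
job_id=705: state='running' → T2
job_id=706: (no match → NULL) → NULL
job_id=707: state='killed' → T4
job_id=708: state='running' → T2
job_id=709: (no match → NULL) → NULL
job_id=710: state='running' → T2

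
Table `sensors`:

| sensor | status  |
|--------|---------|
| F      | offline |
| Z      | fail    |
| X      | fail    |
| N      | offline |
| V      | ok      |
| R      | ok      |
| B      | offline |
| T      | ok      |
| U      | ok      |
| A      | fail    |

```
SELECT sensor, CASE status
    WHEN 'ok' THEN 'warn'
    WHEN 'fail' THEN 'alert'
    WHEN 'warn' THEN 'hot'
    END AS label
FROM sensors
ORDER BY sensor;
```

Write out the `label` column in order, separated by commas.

sensor=A: status='fail' → alert
sensor=B: (no match → NULL) → NULL
sensor=F: (no match → NULL) → NULL
sensor=N: (no match → NULL) → NULL
sensor=R: status='ok' → warn
sensor=T: status='ok' → warn
sensor=U: status='ok' → warn
sensor=V: status='ok' → warn
sensor=X: status='fail' → alert
sensor=Z: status='fail' → alert

alert, NULL, NULL, NULL, warn, warn, warn, warn, alert, alert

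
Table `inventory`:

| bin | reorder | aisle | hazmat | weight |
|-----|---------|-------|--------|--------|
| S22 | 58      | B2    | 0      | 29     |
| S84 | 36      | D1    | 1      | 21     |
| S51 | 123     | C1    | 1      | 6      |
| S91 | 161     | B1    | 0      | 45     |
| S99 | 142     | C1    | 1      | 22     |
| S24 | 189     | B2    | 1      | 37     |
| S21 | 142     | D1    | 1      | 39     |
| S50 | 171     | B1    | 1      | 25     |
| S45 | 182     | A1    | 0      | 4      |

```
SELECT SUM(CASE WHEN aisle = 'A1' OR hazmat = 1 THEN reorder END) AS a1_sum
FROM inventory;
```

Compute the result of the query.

bin=S22: ✗
bin=S84: ✓ → 36
bin=S51: ✓ → 123
bin=S91: ✗
bin=S99: ✓ → 142
bin=S24: ✓ → 189
bin=S21: ✓ → 142
bin=S50: ✓ → 171
bin=S45: ✓ → 182
a1_sum = 36 + 123 + 142 + 189 + 142 + 171 + 182 = 985

985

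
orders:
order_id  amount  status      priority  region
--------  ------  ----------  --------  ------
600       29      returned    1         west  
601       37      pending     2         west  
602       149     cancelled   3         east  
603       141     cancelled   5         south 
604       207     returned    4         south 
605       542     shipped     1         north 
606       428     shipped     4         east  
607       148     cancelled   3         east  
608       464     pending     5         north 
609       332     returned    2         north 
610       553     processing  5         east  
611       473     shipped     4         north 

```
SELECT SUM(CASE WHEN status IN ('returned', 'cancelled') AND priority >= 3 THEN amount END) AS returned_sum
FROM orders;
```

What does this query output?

order_id=600: ✗
order_id=601: ✗
order_id=602: ✓ → 149
order_id=603: ✓ → 141
order_id=604: ✓ → 207
order_id=605: ✗
order_id=606: ✗
order_id=607: ✓ → 148
order_id=608: ✗
order_id=609: ✗
order_id=610: ✗
order_id=611: ✗
returned_sum = 149 + 141 + 207 + 148 = 645

645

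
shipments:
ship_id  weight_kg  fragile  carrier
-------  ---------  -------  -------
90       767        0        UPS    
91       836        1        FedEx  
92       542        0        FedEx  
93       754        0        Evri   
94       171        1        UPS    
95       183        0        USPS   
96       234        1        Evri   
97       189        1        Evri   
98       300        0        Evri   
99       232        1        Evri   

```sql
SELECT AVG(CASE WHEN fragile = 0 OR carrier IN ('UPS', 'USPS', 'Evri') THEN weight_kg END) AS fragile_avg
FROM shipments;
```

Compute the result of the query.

ship_id=90: ✓ → 767
ship_id=91: ✗
ship_id=92: ✓ → 542
ship_id=93: ✓ → 754
ship_id=94: ✓ → 171
ship_id=95: ✓ → 183
ship_id=96: ✓ → 234
ship_id=97: ✓ → 189
ship_id=98: ✓ → 300
ship_id=99: ✓ → 232
fragile_avg = (767 + 542 + 754 + 171 + 183 + 234 + 189 + 300 + 232) / 9 = 374.6666666667

374.6666666667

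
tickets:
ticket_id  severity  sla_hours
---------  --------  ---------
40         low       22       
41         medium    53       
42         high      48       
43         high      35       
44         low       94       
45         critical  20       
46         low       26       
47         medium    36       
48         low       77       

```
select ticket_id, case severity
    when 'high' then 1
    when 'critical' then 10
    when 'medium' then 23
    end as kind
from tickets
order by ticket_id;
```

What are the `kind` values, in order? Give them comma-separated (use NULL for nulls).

ticket_id=40: (no match → NULL) → NULL
ticket_id=41: severity='medium' → 23
ticket_id=42: severity='high' → 1
ticket_id=43: severity='high' → 1
ticket_id=44: (no match → NULL) → NULL
ticket_id=45: severity='critical' → 10
ticket_id=46: (no match → NULL) → NULL
ticket_id=47: severity='medium' → 23
ticket_id=48: (no match → NULL) → NULL

NULL, 23, 1, 1, NULL, 10, NULL, 23, NULL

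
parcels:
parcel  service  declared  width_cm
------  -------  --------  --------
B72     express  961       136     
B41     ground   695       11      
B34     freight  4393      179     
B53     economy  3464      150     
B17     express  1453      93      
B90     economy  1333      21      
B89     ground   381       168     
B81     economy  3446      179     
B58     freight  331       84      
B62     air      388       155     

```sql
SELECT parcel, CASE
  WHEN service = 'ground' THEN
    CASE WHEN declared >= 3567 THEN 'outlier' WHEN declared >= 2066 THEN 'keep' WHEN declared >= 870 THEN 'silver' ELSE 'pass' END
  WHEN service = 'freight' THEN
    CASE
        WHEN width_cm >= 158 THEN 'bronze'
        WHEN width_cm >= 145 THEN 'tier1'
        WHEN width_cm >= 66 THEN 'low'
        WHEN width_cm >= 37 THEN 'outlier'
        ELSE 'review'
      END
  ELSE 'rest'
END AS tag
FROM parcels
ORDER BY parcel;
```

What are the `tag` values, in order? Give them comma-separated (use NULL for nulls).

parcel=B17: service='express' → outer ELSE → rest
parcel=B34: service='freight' → inner[width_cm >= 158] → bronze
parcel=B41: service='ground' → inner[ELSE] → pass
parcel=B53: service='economy' → outer ELSE → rest
parcel=B58: service='freight' → inner[width_cm >= 66] → low
parcel=B62: service='air' → outer ELSE → rest
parcel=B72: service='express' → outer ELSE → rest
parcel=B81: service='economy' → outer ELSE → rest
parcel=B89: service='ground' → inner[ELSE] → pass
parcel=B90: service='economy' → outer ELSE → rest

rest, bronze, pass, rest, low, rest, rest, rest, pass, rest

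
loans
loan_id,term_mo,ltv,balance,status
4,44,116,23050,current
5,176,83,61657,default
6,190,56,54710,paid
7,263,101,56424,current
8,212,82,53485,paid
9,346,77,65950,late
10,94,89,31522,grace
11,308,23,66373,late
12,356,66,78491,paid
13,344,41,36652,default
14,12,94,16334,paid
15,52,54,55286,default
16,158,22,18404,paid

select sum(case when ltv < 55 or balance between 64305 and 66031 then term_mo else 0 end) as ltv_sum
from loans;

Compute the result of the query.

loan_id=4: ✗
loan_id=5: ✗
loan_id=6: ✗
loan_id=7: ✗
loan_id=8: ✗
loan_id=9: ✓ → 346
loan_id=10: ✗
loan_id=11: ✓ → 308
loan_id=12: ✗
loan_id=13: ✓ → 344
loan_id=14: ✗
loan_id=15: ✓ → 52
loan_id=16: ✓ → 158
ltv_sum = 346 + 308 + 344 + 52 + 158 = 1208

1208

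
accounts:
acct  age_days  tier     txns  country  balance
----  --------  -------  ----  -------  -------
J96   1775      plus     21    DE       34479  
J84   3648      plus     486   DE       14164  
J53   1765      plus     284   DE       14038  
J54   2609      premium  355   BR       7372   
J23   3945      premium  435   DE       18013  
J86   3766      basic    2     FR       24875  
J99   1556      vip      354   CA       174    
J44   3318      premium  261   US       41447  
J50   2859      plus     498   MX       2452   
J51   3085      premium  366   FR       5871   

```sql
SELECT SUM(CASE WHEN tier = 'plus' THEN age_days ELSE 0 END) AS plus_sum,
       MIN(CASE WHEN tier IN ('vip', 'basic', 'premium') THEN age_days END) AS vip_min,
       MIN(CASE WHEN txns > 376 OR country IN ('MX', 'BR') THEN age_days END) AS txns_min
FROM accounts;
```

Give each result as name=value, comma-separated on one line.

[plus_sum: tier = 'plus']
acct=J96: ✓ → 1775
acct=J84: ✓ → 3648
acct=J53: ✓ → 1765
acct=J54: ✗
acct=J23: ✗
acct=J86: ✗
acct=J99: ✗
acct=J44: ✗
acct=J50: ✓ → 2859
acct=J51: ✗
plus_sum = 1775 + 3648 + 1765 + 2859 = 10047
—
[vip_min: tier IN ('vip', 'basic', 'premium')]
acct=J96: ✗
acct=J84: ✗
acct=J53: ✗
acct=J54: ✓ → 2609
acct=J23: ✓ → 3945
acct=J86: ✓ → 3766
acct=J99: ✓ → 1556
acct=J44: ✓ → 3318
acct=J50: ✗
acct=J51: ✓ → 3085
vip_min = MIN(2609, 3945, 3766, 1556, 3318, 3085) = 1556
—
[txns_min: txns > 376 OR country IN ('MX', 'BR')]
acct=J96: ✗
acct=J84: ✓ → 3648
acct=J53: ✗
acct=J54: ✓ → 2609
acct=J23: ✓ → 3945
acct=J86: ✗
acct=J99: ✗
acct=J44: ✗
acct=J50: ✓ → 2859
acct=J51: ✗
txns_min = MIN(3648, 2609, 3945, 2859) = 2609

plus_sum=10047, vip_min=1556, txns_min=2609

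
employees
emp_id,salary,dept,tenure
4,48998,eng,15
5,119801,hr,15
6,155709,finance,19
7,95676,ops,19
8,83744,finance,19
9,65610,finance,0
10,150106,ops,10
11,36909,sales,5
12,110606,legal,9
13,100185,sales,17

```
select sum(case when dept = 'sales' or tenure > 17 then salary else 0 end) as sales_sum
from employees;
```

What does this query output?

emp_id=4: ✗
emp_id=5: ✗
emp_id=6: ✓ → 155709
emp_id=7: ✓ → 95676
emp_id=8: ✓ → 83744
emp_id=9: ✗
emp_id=10: ✗
emp_id=11: ✓ → 36909
emp_id=12: ✗
emp_id=13: ✓ → 100185
sales_sum = 155709 + 95676 + 83744 + 36909 + 100185 = 472223

472223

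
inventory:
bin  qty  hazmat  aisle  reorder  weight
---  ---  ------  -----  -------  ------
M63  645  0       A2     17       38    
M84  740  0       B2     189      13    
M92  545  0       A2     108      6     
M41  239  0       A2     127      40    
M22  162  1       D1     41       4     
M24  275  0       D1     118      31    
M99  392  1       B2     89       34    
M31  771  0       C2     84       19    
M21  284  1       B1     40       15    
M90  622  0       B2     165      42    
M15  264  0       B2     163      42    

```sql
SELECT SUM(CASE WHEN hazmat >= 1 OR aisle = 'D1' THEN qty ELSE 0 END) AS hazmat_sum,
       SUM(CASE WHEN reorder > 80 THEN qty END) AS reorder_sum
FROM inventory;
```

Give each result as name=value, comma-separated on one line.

[hazmat_sum: hazmat >= 1 OR aisle = 'D1']
bin=M63: ✗
bin=M84: ✗
bin=M92: ✗
bin=M41: ✗
bin=M22: ✓ → 162
bin=M24: ✓ → 275
bin=M99: ✓ → 392
bin=M31: ✗
bin=M21: ✓ → 284
bin=M90: ✗
bin=M15: ✗
hazmat_sum = 162 + 275 + 392 + 284 = 1113
—
[reorder_sum: reorder > 80]
bin=M63: ✗
bin=M84: ✓ → 740
bin=M92: ✓ → 545
bin=M41: ✓ → 239
bin=M22: ✗
bin=M24: ✓ → 275
bin=M99: ✓ → 392
bin=M31: ✓ → 771
bin=M21: ✗
bin=M90: ✓ → 622
bin=M15: ✓ → 264
reorder_sum = 740 + 545 + 239 + 275 + 392 + 771 + 622 + 264 = 3848

hazmat_sum=1113, reorder_sum=3848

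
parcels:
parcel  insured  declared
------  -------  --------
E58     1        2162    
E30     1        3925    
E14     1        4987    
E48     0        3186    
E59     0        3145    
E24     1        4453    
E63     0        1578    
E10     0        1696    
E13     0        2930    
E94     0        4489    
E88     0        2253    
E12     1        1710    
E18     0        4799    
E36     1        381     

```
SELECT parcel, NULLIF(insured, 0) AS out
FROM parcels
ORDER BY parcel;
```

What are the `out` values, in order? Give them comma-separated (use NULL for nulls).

NULL, 1, NULL, 1, NULL, 1, 1, 1, NULL, 1, NULL, NULL, NULL, NULL

parcel=E10: insured=0 vs 0: equal → NULL
parcel=E12: insured=1 vs 0: differ → 1
parcel=E13: insured=0 vs 0: equal → NULL
parcel=E14: insured=1 vs 0: differ → 1
parcel=E18: insured=0 vs 0: equal → NULL
parcel=E24: insured=1 vs 0: differ → 1
parcel=E30: insured=1 vs 0: differ → 1
parcel=E36: insured=1 vs 0: differ → 1
parcel=E48: insured=0 vs 0: equal → NULL
parcel=E58: insured=1 vs 0: differ → 1
parcel=E59: insured=0 vs 0: equal → NULL
parcel=E63: insured=0 vs 0: equal → NULL
parcel=E88: insured=0 vs 0: equal → NULL
parcel=E94: insured=0 vs 0: equal → NULL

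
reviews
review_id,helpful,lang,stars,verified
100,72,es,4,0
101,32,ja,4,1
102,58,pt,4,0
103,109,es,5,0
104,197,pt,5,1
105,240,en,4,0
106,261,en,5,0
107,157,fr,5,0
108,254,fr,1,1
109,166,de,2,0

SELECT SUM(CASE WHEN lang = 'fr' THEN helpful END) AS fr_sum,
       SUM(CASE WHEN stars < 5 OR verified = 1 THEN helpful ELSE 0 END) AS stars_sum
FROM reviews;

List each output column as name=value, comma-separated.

fr_sum=411, stars_sum=1019

[fr_sum: lang = 'fr']
review_id=100: ✗
review_id=101: ✗
review_id=102: ✗
review_id=103: ✗
review_id=104: ✗
review_id=105: ✗
review_id=106: ✗
review_id=107: ✓ → 157
review_id=108: ✓ → 254
review_id=109: ✗
fr_sum = 157 + 254 = 411
—
[stars_sum: stars < 5 OR verified = 1]
review_id=100: ✓ → 72
review_id=101: ✓ → 32
review_id=102: ✓ → 58
review_id=103: ✗
review_id=104: ✓ → 197
review_id=105: ✓ → 240
review_id=106: ✗
review_id=107: ✗
review_id=108: ✓ → 254
review_id=109: ✓ → 166
stars_sum = 72 + 32 + 58 + 197 + 240 + 254 + 166 = 1019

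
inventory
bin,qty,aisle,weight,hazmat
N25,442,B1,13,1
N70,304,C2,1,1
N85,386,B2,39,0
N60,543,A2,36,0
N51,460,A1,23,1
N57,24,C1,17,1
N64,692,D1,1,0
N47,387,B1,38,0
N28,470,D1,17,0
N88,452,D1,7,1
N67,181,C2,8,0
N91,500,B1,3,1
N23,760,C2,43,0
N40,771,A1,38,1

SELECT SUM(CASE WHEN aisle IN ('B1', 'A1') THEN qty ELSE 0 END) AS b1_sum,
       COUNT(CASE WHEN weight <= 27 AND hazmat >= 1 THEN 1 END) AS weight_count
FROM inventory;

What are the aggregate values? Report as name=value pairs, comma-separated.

b1_sum=2560, weight_count=6

[b1_sum: aisle IN ('B1', 'A1')]
bin=N25: ✓ → 442
bin=N70: ✗
bin=N85: ✗
bin=N60: ✗
bin=N51: ✓ → 460
bin=N57: ✗
bin=N64: ✗
bin=N47: ✓ → 387
bin=N28: ✗
bin=N88: ✗
bin=N67: ✗
bin=N91: ✓ → 500
bin=N23: ✗
bin=N40: ✓ → 771
b1_sum = 442 + 460 + 387 + 500 + 771 = 2560
—
[weight_count: weight <= 27 AND hazmat >= 1]
bin=N25: ✓ → 1
bin=N70: ✓ → 1
bin=N85: ✗
bin=N60: ✗
bin=N51: ✓ → 1
bin=N57: ✓ → 1
bin=N64: ✗
bin=N47: ✗
bin=N28: ✗
bin=N88: ✓ → 1
bin=N67: ✗
bin=N91: ✓ → 1
bin=N23: ✗
bin=N40: ✗
weight_count = COUNT(1, 1, 1, 1, 1, 1) = 6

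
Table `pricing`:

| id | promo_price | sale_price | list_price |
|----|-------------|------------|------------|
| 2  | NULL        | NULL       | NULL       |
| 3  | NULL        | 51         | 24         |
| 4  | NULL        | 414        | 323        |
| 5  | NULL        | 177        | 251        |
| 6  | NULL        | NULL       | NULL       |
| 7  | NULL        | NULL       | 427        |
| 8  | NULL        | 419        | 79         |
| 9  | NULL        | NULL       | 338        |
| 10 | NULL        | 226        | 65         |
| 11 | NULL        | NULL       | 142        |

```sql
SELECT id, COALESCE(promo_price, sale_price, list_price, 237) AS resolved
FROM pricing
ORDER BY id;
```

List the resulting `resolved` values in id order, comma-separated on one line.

237, 51, 414, 177, 237, 427, 419, 338, 226, 142

id=2: promo_price=NULL, sale_price=NULL, list_price=NULL, → literal 237 → 237
id=3: promo_price=NULL, sale_price=51 → 51
id=4: promo_price=NULL, sale_price=414 → 414
id=5: promo_price=NULL, sale_price=177 → 177
id=6: promo_price=NULL, sale_price=NULL, list_price=NULL, → literal 237 → 237
id=7: promo_price=NULL, sale_price=NULL, list_price=427 → 427
id=8: promo_price=NULL, sale_price=419 → 419
id=9: promo_price=NULL, sale_price=NULL, list_price=338 → 338
id=10: promo_price=NULL, sale_price=226 → 226
id=11: promo_price=NULL, sale_price=NULL, list_price=142 → 142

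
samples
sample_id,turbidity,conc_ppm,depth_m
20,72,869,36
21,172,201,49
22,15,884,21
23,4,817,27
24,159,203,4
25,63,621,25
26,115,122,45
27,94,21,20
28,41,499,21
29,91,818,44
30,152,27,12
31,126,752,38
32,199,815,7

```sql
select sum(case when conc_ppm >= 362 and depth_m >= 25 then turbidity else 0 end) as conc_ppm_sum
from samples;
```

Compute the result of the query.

sample_id=20: ✓ → 72
sample_id=21: ✗
sample_id=22: ✗
sample_id=23: ✓ → 4
sample_id=24: ✗
sample_id=25: ✓ → 63
sample_id=26: ✗
sample_id=27: ✗
sample_id=28: ✗
sample_id=29: ✓ → 91
sample_id=30: ✗
sample_id=31: ✓ → 126
sample_id=32: ✗
conc_ppm_sum = 72 + 4 + 63 + 91 + 126 = 356

356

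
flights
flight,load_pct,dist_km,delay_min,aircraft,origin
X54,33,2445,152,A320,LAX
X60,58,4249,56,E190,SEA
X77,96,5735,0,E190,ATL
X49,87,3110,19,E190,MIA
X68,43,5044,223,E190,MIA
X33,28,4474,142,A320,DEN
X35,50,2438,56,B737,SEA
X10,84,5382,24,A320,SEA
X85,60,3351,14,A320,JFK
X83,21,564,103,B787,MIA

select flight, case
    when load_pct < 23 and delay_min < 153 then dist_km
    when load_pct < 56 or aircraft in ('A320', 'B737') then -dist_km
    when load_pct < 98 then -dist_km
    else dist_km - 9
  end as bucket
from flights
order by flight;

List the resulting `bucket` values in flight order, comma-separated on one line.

flight=X10: load_pct < 56 or aircraft in ('A320', 'B737') → -5382
flight=X33: load_pct < 56 or aircraft in ('A320', 'B737') → -4474
flight=X35: load_pct < 56 or aircraft in ('A320', 'B737') → -2438
flight=X49: load_pct < 98 → -3110
flight=X54: load_pct < 56 or aircraft in ('A320', 'B737') → -2445
flight=X60: load_pct < 98 → -4249
flight=X68: load_pct < 56 or aircraft in ('A320', 'B737') → -5044
flight=X77: load_pct < 98 → -5735
flight=X83: load_pct < 23 and delay_min < 153 → 564
flight=X85: load_pct < 56 or aircraft in ('A320', 'B737') → -3351

-5382, -4474, -2438, -3110, -2445, -4249, -5044, -5735, 564, -3351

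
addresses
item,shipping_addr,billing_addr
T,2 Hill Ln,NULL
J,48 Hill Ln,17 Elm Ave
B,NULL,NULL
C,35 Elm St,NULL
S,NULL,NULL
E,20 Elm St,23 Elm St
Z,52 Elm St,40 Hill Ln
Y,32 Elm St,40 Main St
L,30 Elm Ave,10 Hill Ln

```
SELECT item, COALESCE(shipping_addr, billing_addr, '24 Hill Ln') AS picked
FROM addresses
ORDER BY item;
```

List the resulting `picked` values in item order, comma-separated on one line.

24 Hill Ln, 35 Elm St, 20 Elm St, 48 Hill Ln, 30 Elm Ave, 24 Hill Ln, 2 Hill Ln, 32 Elm St, 52 Elm St

item=B: shipping_addr=NULL, billing_addr=NULL, → literal 24 Hill Ln → 24 Hill Ln
item=C: shipping_addr=35 Elm St → 35 Elm St
item=E: shipping_addr=20 Elm St → 20 Elm St
item=J: shipping_addr=48 Hill Ln → 48 Hill Ln
item=L: shipping_addr=30 Elm Ave → 30 Elm Ave
item=S: shipping_addr=NULL, billing_addr=NULL, → literal 24 Hill Ln → 24 Hill Ln
item=T: shipping_addr=2 Hill Ln → 2 Hill Ln
item=Y: shipping_addr=32 Elm St → 32 Elm St
item=Z: shipping_addr=52 Elm St → 52 Elm St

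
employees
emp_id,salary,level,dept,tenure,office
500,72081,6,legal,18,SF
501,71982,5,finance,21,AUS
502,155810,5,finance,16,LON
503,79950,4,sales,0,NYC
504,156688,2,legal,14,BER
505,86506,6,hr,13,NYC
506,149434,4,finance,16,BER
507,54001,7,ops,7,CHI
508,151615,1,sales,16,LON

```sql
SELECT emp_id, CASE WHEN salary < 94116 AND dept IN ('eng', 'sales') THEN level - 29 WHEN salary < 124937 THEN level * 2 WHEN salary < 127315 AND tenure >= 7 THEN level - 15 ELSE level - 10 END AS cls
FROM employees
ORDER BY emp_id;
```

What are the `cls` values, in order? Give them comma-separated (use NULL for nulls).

emp_id=500: salary < 124937 → 12
emp_id=501: salary < 124937 → 10
emp_id=502: ELSE → -5
emp_id=503: salary < 94116 AND dept IN ('eng', 'sales') → -25
emp_id=504: ELSE → -8
emp_id=505: salary < 124937 → 12
emp_id=506: ELSE → -6
emp_id=507: salary < 124937 → 14
emp_id=508: ELSE → -9

12, 10, -5, -25, -8, 12, -6, 14, -9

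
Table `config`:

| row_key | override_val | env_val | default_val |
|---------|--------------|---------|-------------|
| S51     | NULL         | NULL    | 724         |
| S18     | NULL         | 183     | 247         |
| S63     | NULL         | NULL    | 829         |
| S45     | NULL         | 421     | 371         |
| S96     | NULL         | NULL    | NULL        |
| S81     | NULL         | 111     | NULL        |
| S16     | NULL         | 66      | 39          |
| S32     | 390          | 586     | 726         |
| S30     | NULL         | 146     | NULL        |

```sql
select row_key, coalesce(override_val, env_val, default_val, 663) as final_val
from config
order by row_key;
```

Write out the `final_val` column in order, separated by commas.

66, 183, 146, 390, 421, 724, 829, 111, 663

row_key=S16: override_val=NULL, env_val=66 → 66
row_key=S18: override_val=NULL, env_val=183 → 183
row_key=S30: override_val=NULL, env_val=146 → 146
row_key=S32: override_val=390 → 390
row_key=S45: override_val=NULL, env_val=421 → 421
row_key=S51: override_val=NULL, env_val=NULL, default_val=724 → 724
row_key=S63: override_val=NULL, env_val=NULL, default_val=829 → 829
row_key=S81: override_val=NULL, env_val=111 → 111
row_key=S96: override_val=NULL, env_val=NULL, default_val=NULL, → literal 663 → 663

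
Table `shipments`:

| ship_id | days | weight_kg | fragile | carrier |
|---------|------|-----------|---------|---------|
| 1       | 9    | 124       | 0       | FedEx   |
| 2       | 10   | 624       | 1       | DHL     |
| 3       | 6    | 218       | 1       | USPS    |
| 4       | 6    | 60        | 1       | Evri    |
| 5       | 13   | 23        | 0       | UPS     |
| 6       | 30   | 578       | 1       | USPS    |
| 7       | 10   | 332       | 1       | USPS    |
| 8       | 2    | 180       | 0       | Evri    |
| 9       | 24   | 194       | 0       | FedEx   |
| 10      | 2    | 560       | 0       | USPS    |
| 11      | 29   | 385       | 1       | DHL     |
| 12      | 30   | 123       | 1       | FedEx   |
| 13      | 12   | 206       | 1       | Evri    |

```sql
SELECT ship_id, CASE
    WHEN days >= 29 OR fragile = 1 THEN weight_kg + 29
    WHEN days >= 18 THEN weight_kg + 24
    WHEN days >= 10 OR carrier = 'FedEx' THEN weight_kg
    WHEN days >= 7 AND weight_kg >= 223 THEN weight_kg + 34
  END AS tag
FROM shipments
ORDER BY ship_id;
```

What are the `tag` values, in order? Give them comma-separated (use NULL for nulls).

124, 653, 247, 89, 23, 607, 361, NULL, 218, NULL, 414, 152, 235

ship_id=1: days >= 10 OR carrier = 'FedEx' → 124
ship_id=2: days >= 29 OR fragile = 1 → 653
ship_id=3: days >= 29 OR fragile = 1 → 247
ship_id=4: days >= 29 OR fragile = 1 → 89
ship_id=5: days >= 10 OR carrier = 'FedEx' → 23
ship_id=6: days >= 29 OR fragile = 1 → 607
ship_id=7: days >= 29 OR fragile = 1 → 361
ship_id=8: (no match → NULL) → NULL
ship_id=9: days >= 18 → 218
ship_id=10: (no match → NULL) → NULL
ship_id=11: days >= 29 OR fragile = 1 → 414
ship_id=12: days >= 29 OR fragile = 1 → 152
ship_id=13: days >= 29 OR fragile = 1 → 235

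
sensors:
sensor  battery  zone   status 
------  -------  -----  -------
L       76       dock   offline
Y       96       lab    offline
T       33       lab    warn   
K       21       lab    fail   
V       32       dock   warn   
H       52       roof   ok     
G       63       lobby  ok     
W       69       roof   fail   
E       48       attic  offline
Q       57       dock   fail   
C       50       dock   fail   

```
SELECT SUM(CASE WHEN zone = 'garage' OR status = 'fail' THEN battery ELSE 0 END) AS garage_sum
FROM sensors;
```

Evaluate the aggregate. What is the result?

sensor=L: ✗
sensor=Y: ✗
sensor=T: ✗
sensor=K: ✓ → 21
sensor=V: ✗
sensor=H: ✗
sensor=G: ✗
sensor=W: ✓ → 69
sensor=E: ✗
sensor=Q: ✓ → 57
sensor=C: ✓ → 50
garage_sum = 21 + 69 + 57 + 50 = 197

197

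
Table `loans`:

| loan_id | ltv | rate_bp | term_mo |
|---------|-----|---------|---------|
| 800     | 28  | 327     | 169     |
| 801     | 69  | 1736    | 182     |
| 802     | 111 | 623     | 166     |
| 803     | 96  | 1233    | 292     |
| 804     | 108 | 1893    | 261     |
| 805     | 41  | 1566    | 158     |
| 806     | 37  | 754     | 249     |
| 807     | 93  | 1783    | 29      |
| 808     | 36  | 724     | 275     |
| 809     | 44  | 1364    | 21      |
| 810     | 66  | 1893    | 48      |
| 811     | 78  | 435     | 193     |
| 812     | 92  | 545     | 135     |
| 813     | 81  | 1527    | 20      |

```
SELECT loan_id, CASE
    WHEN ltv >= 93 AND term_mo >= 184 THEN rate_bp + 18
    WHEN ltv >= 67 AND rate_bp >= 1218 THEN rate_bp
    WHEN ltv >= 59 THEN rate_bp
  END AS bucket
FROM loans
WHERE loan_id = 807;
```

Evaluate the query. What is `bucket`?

loan_id = 807: ltv=93, rate_bp=1783, term_mo=29.
ltv >= 93 AND term_mo >= 184 → false
ltv >= 67 AND rate_bp >= 1218 → true → 1783

1783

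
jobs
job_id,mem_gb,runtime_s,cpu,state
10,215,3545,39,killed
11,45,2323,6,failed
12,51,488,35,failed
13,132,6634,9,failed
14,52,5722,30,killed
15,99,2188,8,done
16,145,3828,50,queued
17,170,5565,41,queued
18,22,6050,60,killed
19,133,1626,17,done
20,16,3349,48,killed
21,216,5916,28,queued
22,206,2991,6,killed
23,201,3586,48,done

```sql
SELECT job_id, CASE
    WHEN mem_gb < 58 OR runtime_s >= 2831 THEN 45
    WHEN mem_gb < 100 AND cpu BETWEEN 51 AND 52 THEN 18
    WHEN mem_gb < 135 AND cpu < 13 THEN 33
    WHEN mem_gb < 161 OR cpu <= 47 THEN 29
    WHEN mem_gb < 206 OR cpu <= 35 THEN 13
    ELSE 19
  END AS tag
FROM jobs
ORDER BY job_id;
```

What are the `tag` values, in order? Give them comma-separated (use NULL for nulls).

job_id=10: mem_gb < 58 OR runtime_s >= 2831 → 45
job_id=11: mem_gb < 58 OR runtime_s >= 2831 → 45
job_id=12: mem_gb < 58 OR runtime_s >= 2831 → 45
job_id=13: mem_gb < 58 OR runtime_s >= 2831 → 45
job_id=14: mem_gb < 58 OR runtime_s >= 2831 → 45
job_id=15: mem_gb < 135 AND cpu < 13 → 33
job_id=16: mem_gb < 58 OR runtime_s >= 2831 → 45
job_id=17: mem_gb < 58 OR runtime_s >= 2831 → 45
job_id=18: mem_gb < 58 OR runtime_s >= 2831 → 45
job_id=19: mem_gb < 161 OR cpu <= 47 → 29
job_id=20: mem_gb < 58 OR runtime_s >= 2831 → 45
job_id=21: mem_gb < 58 OR runtime_s >= 2831 → 45
job_id=22: mem_gb < 58 OR runtime_s >= 2831 → 45
job_id=23: mem_gb < 58 OR runtime_s >= 2831 → 45

45, 45, 45, 45, 45, 33, 45, 45, 45, 29, 45, 45, 45, 45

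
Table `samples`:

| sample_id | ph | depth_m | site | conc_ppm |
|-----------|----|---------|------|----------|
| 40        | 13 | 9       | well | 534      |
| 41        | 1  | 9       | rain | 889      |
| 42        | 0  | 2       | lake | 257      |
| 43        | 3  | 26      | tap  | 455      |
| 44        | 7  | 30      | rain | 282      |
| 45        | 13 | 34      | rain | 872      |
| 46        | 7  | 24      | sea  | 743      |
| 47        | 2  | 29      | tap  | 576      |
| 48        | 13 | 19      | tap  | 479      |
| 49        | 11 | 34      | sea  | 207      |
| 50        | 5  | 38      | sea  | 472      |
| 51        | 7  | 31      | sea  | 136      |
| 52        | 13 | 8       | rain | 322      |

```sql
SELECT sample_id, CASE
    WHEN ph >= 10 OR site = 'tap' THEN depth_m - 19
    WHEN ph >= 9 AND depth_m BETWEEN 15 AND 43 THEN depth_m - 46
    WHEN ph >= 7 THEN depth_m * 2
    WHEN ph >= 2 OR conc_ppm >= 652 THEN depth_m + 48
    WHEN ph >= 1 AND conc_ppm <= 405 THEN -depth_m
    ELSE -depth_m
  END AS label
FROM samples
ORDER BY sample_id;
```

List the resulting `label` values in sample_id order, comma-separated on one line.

-10, 57, -2, 7, 60, 15, 48, 10, 0, 15, 86, 62, -11

sample_id=40: ph >= 10 OR site = 'tap' → -10
sample_id=41: ph >= 2 OR conc_ppm >= 652 → 57
sample_id=42: ELSE → -2
sample_id=43: ph >= 10 OR site = 'tap' → 7
sample_id=44: ph >= 7 → 60
sample_id=45: ph >= 10 OR site = 'tap' → 15
sample_id=46: ph >= 7 → 48
sample_id=47: ph >= 10 OR site = 'tap' → 10
sample_id=48: ph >= 10 OR site = 'tap' → 0
sample_id=49: ph >= 10 OR site = 'tap' → 15
sample_id=50: ph >= 2 OR conc_ppm >= 652 → 86
sample_id=51: ph >= 7 → 62
sample_id=52: ph >= 10 OR site = 'tap' → -11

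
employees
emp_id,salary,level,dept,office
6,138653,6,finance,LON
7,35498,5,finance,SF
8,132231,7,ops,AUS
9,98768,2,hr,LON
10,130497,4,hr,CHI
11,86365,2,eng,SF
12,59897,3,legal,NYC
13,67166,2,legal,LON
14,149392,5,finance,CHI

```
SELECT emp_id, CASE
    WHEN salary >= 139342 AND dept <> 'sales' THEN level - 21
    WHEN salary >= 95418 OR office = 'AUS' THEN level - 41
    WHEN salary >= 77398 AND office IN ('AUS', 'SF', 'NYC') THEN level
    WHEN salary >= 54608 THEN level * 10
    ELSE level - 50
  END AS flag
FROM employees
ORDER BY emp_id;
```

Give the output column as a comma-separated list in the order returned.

-35, -45, -34, -39, -37, 2, 30, 20, -16

emp_id=6: salary >= 95418 OR office = 'AUS' → -35
emp_id=7: ELSE → -45
emp_id=8: salary >= 95418 OR office = 'AUS' → -34
emp_id=9: salary >= 95418 OR office = 'AUS' → -39
emp_id=10: salary >= 95418 OR office = 'AUS' → -37
emp_id=11: salary >= 77398 AND office IN ('AUS', 'SF', 'NYC') → 2
emp_id=12: salary >= 54608 → 30
emp_id=13: salary >= 54608 → 20
emp_id=14: salary >= 139342 AND dept <> 'sales' → -16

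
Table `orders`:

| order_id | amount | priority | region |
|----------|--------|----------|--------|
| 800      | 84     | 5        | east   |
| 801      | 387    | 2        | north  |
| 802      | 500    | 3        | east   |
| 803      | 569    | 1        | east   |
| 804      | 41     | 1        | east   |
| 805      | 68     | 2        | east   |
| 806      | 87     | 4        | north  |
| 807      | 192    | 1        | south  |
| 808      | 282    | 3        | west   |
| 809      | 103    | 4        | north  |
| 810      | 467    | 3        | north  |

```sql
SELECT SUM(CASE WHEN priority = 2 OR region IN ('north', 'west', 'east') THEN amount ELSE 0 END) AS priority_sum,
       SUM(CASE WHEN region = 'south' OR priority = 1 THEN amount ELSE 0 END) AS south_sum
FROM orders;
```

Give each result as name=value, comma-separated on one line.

priority_sum=2588, south_sum=802

[priority_sum: priority = 2 OR region IN ('north', 'west', 'east')]
order_id=800: ✓ → 84
order_id=801: ✓ → 387
order_id=802: ✓ → 500
order_id=803: ✓ → 569
order_id=804: ✓ → 41
order_id=805: ✓ → 68
order_id=806: ✓ → 87
order_id=807: ✗
order_id=808: ✓ → 282
order_id=809: ✓ → 103
order_id=810: ✓ → 467
priority_sum = 84 + 387 + 500 + 569 + 41 + 68 + 87 + 282 + 103 + 467 = 2588
—
[south_sum: region = 'south' OR priority = 1]
order_id=800: ✗
order_id=801: ✗
order_id=802: ✗
order_id=803: ✓ → 569
order_id=804: ✓ → 41
order_id=805: ✗
order_id=806: ✗
order_id=807: ✓ → 192
order_id=808: ✗
order_id=809: ✗
order_id=810: ✗
south_sum = 569 + 41 + 192 = 802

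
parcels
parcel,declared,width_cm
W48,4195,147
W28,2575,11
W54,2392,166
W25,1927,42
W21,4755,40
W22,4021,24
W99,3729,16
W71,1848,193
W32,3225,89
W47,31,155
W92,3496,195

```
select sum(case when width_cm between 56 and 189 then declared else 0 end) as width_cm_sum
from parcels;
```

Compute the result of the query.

9843

parcel=W48: ✓ → 4195
parcel=W28: ✗
parcel=W54: ✓ → 2392
parcel=W25: ✗
parcel=W21: ✗
parcel=W22: ✗
parcel=W99: ✗
parcel=W71: ✗
parcel=W32: ✓ → 3225
parcel=W47: ✓ → 31
parcel=W92: ✗
width_cm_sum = 4195 + 2392 + 3225 + 31 = 9843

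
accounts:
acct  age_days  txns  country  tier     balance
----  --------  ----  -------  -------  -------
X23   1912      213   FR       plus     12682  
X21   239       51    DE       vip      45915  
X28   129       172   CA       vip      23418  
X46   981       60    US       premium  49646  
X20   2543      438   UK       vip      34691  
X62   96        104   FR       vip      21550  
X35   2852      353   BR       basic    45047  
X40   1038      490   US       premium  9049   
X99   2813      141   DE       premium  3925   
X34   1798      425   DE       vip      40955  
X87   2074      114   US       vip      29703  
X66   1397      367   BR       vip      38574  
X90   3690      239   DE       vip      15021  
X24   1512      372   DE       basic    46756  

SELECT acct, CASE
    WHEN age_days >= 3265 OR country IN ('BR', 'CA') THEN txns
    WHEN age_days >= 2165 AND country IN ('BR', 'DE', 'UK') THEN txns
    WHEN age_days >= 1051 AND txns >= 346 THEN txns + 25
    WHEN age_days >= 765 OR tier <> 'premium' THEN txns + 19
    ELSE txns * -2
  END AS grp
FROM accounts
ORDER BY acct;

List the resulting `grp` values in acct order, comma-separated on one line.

acct=X20: age_days >= 2165 AND country IN ('BR', 'DE', 'UK') → 438
acct=X21: age_days >= 765 OR tier <> 'premium' → 70
acct=X23: age_days >= 765 OR tier <> 'premium' → 232
acct=X24: age_days >= 1051 AND txns >= 346 → 397
acct=X28: age_days >= 3265 OR country IN ('BR', 'CA') → 172
acct=X34: age_days >= 1051 AND txns >= 346 → 450
acct=X35: age_days >= 3265 OR country IN ('BR', 'CA') → 353
acct=X40: age_days >= 765 OR tier <> 'premium' → 509
acct=X46: age_days >= 765 OR tier <> 'premium' → 79
acct=X62: age_days >= 765 OR tier <> 'premium' → 123
acct=X66: age_days >= 3265 OR country IN ('BR', 'CA') → 367
acct=X87: age_days >= 765 OR tier <> 'premium' → 133
acct=X90: age_days >= 3265 OR country IN ('BR', 'CA') → 239
acct=X99: age_days >= 2165 AND country IN ('BR', 'DE', 'UK') → 141

438, 70, 232, 397, 172, 450, 353, 509, 79, 123, 367, 133, 239, 141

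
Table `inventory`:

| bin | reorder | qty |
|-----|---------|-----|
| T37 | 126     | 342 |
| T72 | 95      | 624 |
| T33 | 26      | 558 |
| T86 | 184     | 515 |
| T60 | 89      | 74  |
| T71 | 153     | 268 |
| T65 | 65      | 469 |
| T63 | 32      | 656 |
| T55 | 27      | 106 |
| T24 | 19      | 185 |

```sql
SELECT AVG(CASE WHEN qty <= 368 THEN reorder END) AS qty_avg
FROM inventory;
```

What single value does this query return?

82.8

bin=T37: ✓ → 126
bin=T72: ✗
bin=T33: ✗
bin=T86: ✗
bin=T60: ✓ → 89
bin=T71: ✓ → 153
bin=T65: ✗
bin=T63: ✗
bin=T55: ✓ → 27
bin=T24: ✓ → 19
qty_avg = (126 + 89 + 153 + 27 + 19) / 5 = 82.8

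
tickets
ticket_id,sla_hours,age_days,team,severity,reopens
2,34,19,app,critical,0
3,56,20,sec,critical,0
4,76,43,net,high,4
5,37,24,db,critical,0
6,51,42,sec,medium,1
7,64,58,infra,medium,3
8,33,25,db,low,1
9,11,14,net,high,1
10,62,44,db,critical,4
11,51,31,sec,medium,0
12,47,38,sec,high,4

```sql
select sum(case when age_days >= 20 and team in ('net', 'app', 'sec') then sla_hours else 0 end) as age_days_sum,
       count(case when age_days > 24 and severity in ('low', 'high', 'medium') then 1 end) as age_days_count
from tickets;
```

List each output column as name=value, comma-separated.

age_days_sum=281, age_days_count=6

[age_days_sum: age_days >= 20 and team in ('net', 'app', 'sec')]
ticket_id=2: ✗
ticket_id=3: ✓ → 56
ticket_id=4: ✓ → 76
ticket_id=5: ✗
ticket_id=6: ✓ → 51
ticket_id=7: ✗
ticket_id=8: ✗
ticket_id=9: ✗
ticket_id=10: ✗
ticket_id=11: ✓ → 51
ticket_id=12: ✓ → 47
age_days_sum = 56 + 76 + 51 + 51 + 47 = 281
—
[age_days_count: age_days > 24 and severity in ('low', 'high', 'medium')]
ticket_id=2: ✗
ticket_id=3: ✗
ticket_id=4: ✓ → 1
ticket_id=5: ✗
ticket_id=6: ✓ → 1
ticket_id=7: ✓ → 1
ticket_id=8: ✓ → 1
ticket_id=9: ✗
ticket_id=10: ✗
ticket_id=11: ✓ → 1
ticket_id=12: ✓ → 1
age_days_count = COUNT(1, 1, 1, 1, 1, 1) = 6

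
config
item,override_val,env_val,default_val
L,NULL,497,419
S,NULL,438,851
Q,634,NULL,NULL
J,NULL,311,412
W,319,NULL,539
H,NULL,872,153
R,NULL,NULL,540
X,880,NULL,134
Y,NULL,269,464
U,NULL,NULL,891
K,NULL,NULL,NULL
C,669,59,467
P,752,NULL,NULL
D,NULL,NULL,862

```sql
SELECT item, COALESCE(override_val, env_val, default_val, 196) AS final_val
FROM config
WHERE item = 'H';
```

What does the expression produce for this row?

item = H: override_val=NULL, env_val=872, default_val=153.
override_val=NULL, env_val=872 → 872

872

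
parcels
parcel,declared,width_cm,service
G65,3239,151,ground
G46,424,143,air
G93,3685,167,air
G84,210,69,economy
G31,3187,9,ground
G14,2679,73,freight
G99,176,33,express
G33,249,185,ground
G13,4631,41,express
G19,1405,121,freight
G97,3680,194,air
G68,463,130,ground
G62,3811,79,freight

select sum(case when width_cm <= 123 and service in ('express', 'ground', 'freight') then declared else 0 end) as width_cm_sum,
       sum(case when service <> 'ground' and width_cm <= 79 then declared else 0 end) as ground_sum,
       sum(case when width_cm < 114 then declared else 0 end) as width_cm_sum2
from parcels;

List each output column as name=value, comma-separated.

[width_cm_sum: width_cm <= 123 and service in ('express', 'ground', 'freight')]
parcel=G65: ✗
parcel=G46: ✗
parcel=G93: ✗
parcel=G84: ✗
parcel=G31: ✓ → 3187
parcel=G14: ✓ → 2679
parcel=G99: ✓ → 176
parcel=G33: ✗
parcel=G13: ✓ → 4631
parcel=G19: ✓ → 1405
parcel=G97: ✗
parcel=G68: ✗
parcel=G62: ✓ → 3811
width_cm_sum = 3187 + 2679 + 176 + 4631 + 1405 + 3811 = 15889
—
[ground_sum: service <> 'ground' and width_cm <= 79]
parcel=G65: ✗
parcel=G46: ✗
parcel=G93: ✗
parcel=G84: ✓ → 210
parcel=G31: ✗
parcel=G14: ✓ → 2679
parcel=G99: ✓ → 176
parcel=G33: ✗
parcel=G13: ✓ → 4631
parcel=G19: ✗
parcel=G97: ✗
parcel=G68: ✗
parcel=G62: ✓ → 3811
ground_sum = 210 + 2679 + 176 + 4631 + 3811 = 11507
—
[width_cm_sum2: width_cm < 114]
parcel=G65: ✗
parcel=G46: ✗
parcel=G93: ✗
parcel=G84: ✓ → 210
parcel=G31: ✓ → 3187
parcel=G14: ✓ → 2679
parcel=G99: ✓ → 176
parcel=G33: ✗
parcel=G13: ✓ → 4631
parcel=G19: ✗
parcel=G97: ✗
parcel=G68: ✗
parcel=G62: ✓ → 3811
width_cm_sum2 = 210 + 3187 + 2679 + 176 + 4631 + 3811 = 14694

width_cm_sum=15889, ground_sum=11507, width_cm_sum2=14694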